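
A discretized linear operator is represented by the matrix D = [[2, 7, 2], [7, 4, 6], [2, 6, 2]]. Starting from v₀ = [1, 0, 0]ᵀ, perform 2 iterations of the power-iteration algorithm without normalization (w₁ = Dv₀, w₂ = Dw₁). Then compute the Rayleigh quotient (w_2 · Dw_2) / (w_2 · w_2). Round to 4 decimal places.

12.7010

w1 = Dv₀ = (2, 7, 2)
w2 = Dw1 = (57, 54, 50)
Dw2 = (592, 915, 538)
w2·Dw2 = 57·592 + 54·915 + 50·538 = 110054; w2·w2 = 57·57 + 54·54 + 50·50 = 8665
λ ≈ 110054/8665 = 12.7010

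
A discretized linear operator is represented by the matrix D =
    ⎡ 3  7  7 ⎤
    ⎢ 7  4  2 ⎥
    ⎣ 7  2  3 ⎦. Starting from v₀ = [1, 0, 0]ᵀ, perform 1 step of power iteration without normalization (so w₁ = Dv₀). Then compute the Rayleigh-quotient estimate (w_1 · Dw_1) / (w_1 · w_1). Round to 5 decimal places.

w1 = Dv₀ = (3, 7, 7)
Dw1 = (107, 63, 56)
w1·Dw1 = 3·107 + 7·63 + 7·56 = 1154; w1·w1 = 3·3 + 7·7 + 7·7 = 107
λ ≈ 1154/107 = 10.78505

10.78505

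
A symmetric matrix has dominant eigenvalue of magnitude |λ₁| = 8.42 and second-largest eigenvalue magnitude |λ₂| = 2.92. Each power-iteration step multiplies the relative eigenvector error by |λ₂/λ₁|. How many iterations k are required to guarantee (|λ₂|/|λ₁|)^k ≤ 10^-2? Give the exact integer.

|λ₂/λ₁| = 2.92/8.42 = 0.34679
Need k ≥ ln(10^-2) / ln(0.34679) = -4.6052 / -1.0590 ≈ 4.348
Smallest integer k satisfying the bound: 5

5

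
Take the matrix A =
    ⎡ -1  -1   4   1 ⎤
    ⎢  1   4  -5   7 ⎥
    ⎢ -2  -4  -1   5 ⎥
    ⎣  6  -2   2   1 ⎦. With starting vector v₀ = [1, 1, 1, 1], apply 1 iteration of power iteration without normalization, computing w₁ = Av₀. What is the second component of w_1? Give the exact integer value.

7

w1 = Av₀ = (3, 7, -2, 7)
The requested component of w1 is 7.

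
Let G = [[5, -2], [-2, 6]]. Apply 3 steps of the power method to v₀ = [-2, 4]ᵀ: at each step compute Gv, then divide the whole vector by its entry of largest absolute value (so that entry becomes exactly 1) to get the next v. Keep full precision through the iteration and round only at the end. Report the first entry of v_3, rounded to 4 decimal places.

Gv0 = (-18.00000, 28.00000); divide by 28.00000 → v1 = (-0.64286, 1.00000)
Gv1 = (-5.21429, 7.28571); divide by 7.28571 → v2 = (-0.71569, 1.00000)
Gv2 = (-5.57843, 7.43137); divide by 7.43137 → v3 = (-0.75066, 1.00000)
Requested entry of v3: -1138/1516 = -0.7507

-0.7507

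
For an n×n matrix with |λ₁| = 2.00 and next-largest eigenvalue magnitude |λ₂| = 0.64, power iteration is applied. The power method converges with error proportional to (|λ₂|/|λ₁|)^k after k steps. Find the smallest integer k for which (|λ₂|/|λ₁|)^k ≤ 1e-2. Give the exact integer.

|λ₂/λ₁| = 0.64/2.00 = 0.32000
Need k ≥ ln(1e-2) / ln(0.32000) = -4.6052 / -1.1394 ≈ 4.042
Smallest integer k satisfying the bound: 5

5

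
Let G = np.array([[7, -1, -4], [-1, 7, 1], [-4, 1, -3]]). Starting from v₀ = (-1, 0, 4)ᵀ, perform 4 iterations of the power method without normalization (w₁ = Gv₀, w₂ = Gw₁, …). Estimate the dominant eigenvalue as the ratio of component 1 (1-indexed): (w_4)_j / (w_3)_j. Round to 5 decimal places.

λ ≈ 8.01698

w1 = Gv₀ = (-23, 5, -8)
w2 = Gw1 = (-134, 50, 121)
w3 = Gw2 = (-1472, 605, 223)
w4 = Gw3 = (-11801, 5930, 5824)
Ratio at component: -11801 / -1472 = 8.01698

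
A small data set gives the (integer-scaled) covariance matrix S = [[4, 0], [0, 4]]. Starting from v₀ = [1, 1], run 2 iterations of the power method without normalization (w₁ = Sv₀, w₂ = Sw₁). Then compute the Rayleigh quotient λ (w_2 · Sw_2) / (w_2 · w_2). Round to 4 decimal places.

4.0000

w1 = Sv₀ = (4, 4)
w2 = Sw1 = (16, 16)
Sw2 = (64, 64)
w2·Sw2 = 16·64 + 16·64 = 2048; w2·w2 = 16·16 + 16·16 = 512
λ ≈ 2048/512 = 4.0000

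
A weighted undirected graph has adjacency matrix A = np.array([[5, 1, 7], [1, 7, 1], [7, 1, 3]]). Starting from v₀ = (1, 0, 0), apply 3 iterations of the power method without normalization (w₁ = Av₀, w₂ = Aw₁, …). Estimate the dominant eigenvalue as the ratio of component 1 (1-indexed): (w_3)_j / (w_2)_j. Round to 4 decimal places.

w1 = Av₀ = (5·1 + 1·0 + 7·0; 1·1 + 7·0 + 1·0; 7·1 + 1·0 + 3·0) = (5, 1, 7)
w2 = Aw1 = (5·5 + 1·1 + 7·7; 1·5 + 7·1 + 1·7; 7·5 + 1·1 + 3·7) = (75, 19, 57)
w3 = Aw2 = (793, 265, 715)
Ratio at component: 793 / 75 = 10.5733

10.5733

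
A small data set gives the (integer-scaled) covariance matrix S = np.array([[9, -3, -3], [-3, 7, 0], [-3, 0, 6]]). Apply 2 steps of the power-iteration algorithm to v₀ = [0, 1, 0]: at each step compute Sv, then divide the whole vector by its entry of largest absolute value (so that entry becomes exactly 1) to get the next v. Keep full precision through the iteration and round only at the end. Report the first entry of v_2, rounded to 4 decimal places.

-0.8276

Sv0 = (-3.00000, 7.00000, 0.00000); divide by 7.00000 → v1 = (-0.42857, 1.00000, 0.00000)
Sv1 = (-6.85714, 8.28571, 1.28571); divide by 8.28571 → v2 = (-0.82759, 1.00000, 0.15517)
Requested entry of v2: -48/58 = -0.8276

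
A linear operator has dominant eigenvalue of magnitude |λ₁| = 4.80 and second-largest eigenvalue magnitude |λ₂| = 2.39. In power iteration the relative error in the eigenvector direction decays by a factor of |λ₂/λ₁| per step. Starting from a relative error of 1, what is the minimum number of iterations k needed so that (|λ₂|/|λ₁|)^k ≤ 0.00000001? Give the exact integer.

27

|λ₂/λ₁| = 2.39/4.80 = 0.49792
Need k ≥ ln(0.00000001) / ln(0.49792) = -18.4207 / -0.6973 ≈ 26.416
Smallest integer k satisfying the bound: 27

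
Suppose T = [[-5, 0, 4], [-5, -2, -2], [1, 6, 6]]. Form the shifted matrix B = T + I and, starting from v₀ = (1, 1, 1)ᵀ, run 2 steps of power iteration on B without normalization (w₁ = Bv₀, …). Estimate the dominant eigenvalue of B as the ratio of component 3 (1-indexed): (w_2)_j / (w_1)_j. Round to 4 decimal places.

B = T + I has rows (-4, 0, 4); (-5, -1, -2); (1, 6, 7)
w1 = Bv₀ = ((-4)·1 + 0·1 + 4·1; (-5)·1 + (-1)·1 + (-2)·1; 1·1 + 6·1 + 7·1) = (0, -8, 14)
w2 = Bw1 = ((-4)·0 + 0·(-8) + 4·14; (-5)·0 + (-1)·(-8) + (-2)·14; 1·0 + 6·(-8) + 7·14) = (56, -20, 50)
Ratio: 50/14 = 3.5714

μ ≈ 3.5714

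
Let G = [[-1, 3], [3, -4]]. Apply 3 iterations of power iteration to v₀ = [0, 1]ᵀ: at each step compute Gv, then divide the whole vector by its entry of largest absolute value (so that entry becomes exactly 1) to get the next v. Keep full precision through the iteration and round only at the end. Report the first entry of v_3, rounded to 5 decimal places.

-0.62069

Gv0 = (3.000000, -4.000000); divide by -4.000000 → v1 = (-0.750000, 1.000000)
Gv1 = (3.750000, -6.250000); divide by -6.250000 → v2 = (-0.600000, 1.000000)
Gv2 = (3.600000, -5.800000); divide by -5.800000 → v3 = (-0.620690, 1.000000)
Requested entry of v3: 90/-145 = -0.62069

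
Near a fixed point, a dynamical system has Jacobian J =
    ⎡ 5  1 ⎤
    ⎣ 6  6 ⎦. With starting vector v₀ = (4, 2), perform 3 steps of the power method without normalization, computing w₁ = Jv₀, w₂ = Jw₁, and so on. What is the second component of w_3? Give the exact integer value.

w1 = Jv₀ = (22, 36)
w2 = Jw1 = (146, 348)
w3 = Jw2 = (1078, 2964)
The requested component of w3 is 2964.

2964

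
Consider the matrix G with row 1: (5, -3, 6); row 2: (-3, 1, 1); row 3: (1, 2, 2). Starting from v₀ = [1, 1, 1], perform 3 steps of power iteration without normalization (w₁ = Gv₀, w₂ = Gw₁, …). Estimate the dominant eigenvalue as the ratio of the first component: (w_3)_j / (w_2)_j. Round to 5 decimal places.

w1 = Gv₀ = (5·1 + (-3)·1 + 6·1; (-3)·1 + 1·1 + 1·1; 1·1 + 2·1 + 2·1) = (8, -1, 5)
w2 = Gw1 = (5·8 + (-3)·(-1) + 6·5; (-3)·8 + 1·(-1) + 1·5; 1·8 + 2·(-1) + 2·5) = (73, -20, 16)
w3 = Gw2 = (521, -223, 65)
Ratio at component: 521 / 73 = 7.13699

7.13699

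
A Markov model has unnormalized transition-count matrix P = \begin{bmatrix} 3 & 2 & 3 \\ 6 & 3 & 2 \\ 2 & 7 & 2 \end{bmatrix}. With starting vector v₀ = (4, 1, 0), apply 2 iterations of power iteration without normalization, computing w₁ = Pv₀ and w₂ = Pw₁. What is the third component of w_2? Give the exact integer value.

w1 = Pv₀ = (3·4 + 2·1 + 3·0; 6·4 + 3·1 + 2·0; 2·4 + 7·1 + 2·0) = (14, 27, 15)
w2 = Pw1 = (3·14 + 2·27 + 3·15; 6·14 + 3·27 + 2·15; 2·14 + 7·27 + 2·15) = (141, 195, 247)
The requested component of w2 is 247.

247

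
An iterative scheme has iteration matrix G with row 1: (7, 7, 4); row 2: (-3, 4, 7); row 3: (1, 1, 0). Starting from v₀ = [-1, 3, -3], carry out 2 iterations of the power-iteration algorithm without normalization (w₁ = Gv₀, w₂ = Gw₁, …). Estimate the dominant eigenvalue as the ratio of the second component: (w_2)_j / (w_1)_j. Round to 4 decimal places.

λ ≈ 2.6667

w1 = Gv₀ = (2, -6, 2)
w2 = Gw1 = (-20, -16, -4)
Ratio at component: -16 / -6 = 2.6667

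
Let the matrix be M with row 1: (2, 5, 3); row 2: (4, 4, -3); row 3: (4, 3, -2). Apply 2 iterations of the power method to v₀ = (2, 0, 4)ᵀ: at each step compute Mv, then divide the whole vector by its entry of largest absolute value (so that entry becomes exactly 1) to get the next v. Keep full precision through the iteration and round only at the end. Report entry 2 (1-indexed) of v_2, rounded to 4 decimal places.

Mv0 = (16.00000, -4.00000, 0.00000); divide by 16.00000 → v1 = (1.00000, -0.25000, 0.00000)
Mv1 = (0.75000, 3.00000, 3.25000); divide by 3.25000 → v2 = (0.23077, 0.92308, 1.00000)
Requested entry of v2: 48/52 = 0.9231

0.9231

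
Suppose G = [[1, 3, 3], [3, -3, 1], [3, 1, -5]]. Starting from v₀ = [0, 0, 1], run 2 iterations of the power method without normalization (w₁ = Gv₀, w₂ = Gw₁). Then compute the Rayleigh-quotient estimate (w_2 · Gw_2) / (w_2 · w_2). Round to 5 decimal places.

λ ≈ -6.06044

w1 = Gv₀ = (1·0 + 3·0 + 3·1; 3·0 + (-3)·0 + 1·1; 3·0 + 1·0 + (-5)·1) = (3, 1, -5)
w2 = Gw1 = (1·3 + 3·1 + 3·(-5); 3·3 + (-3)·1 + 1·(-5); 3·3 + 1·1 + (-5)·(-5)) = (-9, 1, 35)
Gw2 = (99, 5, -201)
w2·Gw2 = (-9)·99 + 1·5 + 35·(-201) = -7921; w2·w2 = (-9)·(-9) + 1·1 + 35·35 = 1307
λ ≈ -7921/1307 = -6.06044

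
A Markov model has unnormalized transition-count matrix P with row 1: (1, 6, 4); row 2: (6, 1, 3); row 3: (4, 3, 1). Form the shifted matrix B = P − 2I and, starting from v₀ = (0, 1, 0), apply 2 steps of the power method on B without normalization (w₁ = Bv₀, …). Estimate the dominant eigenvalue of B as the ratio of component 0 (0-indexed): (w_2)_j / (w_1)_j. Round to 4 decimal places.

B = P − 2I has rows (-1, 6, 4); (6, -1, 3); (4, 3, -1)
w1 = Bv₀ = ((-1)·0 + 6·1 + 4·0; 6·0 + (-1)·1 + 3·0; 4·0 + 3·1 + (-1)·0) = (6, -1, 3)
w2 = Bw1 = ((-1)·6 + 6·(-1) + 4·3; 6·6 + (-1)·(-1) + 3·3; 4·6 + 3·(-1) + (-1)·3) = (0, 46, 18)
Ratio: 0/6 = 0.0000

0.0000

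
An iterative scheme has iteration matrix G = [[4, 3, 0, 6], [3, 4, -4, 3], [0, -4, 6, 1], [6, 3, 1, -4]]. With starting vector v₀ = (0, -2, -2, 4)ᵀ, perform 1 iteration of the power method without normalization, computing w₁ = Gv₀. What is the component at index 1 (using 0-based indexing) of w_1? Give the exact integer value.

w1 = Gv₀ = (4·0 + 3·(-2) + 0·(-2) + 6·4; 3·0 + 4·(-2) + (-4)·(-2) + 3·4; 0·0 + (-4)·(-2) + 6·(-2) + 1·4; 6·0 + 3·(-2) + 1·(-2) + (-4)·4) = (18, 12, 0, -24)
The requested component of w1 is 12.

12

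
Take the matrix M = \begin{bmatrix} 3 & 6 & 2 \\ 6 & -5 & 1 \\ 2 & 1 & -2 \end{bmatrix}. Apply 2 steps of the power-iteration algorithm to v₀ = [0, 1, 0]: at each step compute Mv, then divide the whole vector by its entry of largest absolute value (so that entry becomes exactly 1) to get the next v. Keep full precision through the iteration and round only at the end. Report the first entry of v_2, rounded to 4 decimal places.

-0.1613

Mv0 = (6.00000, -5.00000, 1.00000); divide by 6.00000 → v1 = (1.00000, -0.83333, 0.16667)
Mv1 = (-1.66667, 10.33333, 0.83333); divide by 10.33333 → v2 = (-0.16129, 1.00000, 0.08065)
Requested entry of v2: -10/62 = -0.1613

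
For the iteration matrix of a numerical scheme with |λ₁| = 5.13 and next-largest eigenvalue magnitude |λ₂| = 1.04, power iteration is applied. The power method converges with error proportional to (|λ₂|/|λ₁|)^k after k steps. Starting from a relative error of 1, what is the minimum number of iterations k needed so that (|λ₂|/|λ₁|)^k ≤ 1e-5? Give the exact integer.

|λ₂/λ₁| = 1.04/5.13 = 0.20273
Need k ≥ ln(1e-5) / ln(0.20273) = -11.5129 / -1.5959 ≈ 7.214
Smallest integer k satisfying the bound: 8

8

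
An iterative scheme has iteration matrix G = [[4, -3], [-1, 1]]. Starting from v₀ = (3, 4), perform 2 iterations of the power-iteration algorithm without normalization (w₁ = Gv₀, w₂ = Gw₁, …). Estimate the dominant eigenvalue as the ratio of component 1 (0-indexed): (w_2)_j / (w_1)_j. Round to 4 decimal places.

1.0000

w1 = Gv₀ = (4·3 + (-3)·4; (-1)·3 + 1·4) = (0, 1)
w2 = Gw1 = (4·0 + (-3)·1; (-1)·0 + 1·1) = (-3, 1)
Ratio at component: 1 / 1 = 1.0000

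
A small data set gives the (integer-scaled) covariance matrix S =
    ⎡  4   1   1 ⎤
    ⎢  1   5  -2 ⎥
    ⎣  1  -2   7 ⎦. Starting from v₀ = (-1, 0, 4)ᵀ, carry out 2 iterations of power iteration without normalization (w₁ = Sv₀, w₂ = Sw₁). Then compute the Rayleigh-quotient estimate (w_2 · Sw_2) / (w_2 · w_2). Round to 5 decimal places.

8.23242

w1 = Sv₀ = (4·(-1) + 1·0 + 1·4; 1·(-1) + 5·0 + (-2)·4; 1·(-1) + (-2)·0 + 7·4) = (0, -9, 27)
w2 = Sw1 = (4·0 + 1·(-9) + 1·27; 1·0 + 5·(-9) + (-2)·27; 1·0 + (-2)·(-9) + 7·27) = (18, -99, 207)
Sw2 = (180, -891, 1665)
w2·Sw2 = 18·180 + (-99)·(-891) + 207·1665 = 436104; w2·w2 = 18·18 + (-99)·(-99) + 207·207 = 52974
λ ≈ 436104/52974 = 8.23242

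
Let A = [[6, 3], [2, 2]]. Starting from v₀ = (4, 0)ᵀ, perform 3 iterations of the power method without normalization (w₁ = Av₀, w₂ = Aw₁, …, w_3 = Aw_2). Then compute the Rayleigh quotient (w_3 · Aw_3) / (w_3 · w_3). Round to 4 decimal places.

w1 = Av₀ = (24, 8)
w2 = Aw1 = (168, 64)
w3 = Aw2 = (1200, 464)
Aw3 = (8592, 3328)
w3·Aw3 = 1200·8592 + 464·3328 = 11854592; w3·w3 = 1200·1200 + 464·464 = 1655296
λ ≈ 11854592/1655296 = 7.1616

7.1616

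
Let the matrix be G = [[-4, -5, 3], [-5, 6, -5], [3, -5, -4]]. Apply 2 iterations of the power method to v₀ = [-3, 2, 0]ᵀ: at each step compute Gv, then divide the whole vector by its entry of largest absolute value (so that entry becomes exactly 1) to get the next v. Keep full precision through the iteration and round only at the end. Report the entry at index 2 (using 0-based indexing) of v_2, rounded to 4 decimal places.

Gv0 = (2.00000, 27.00000, -19.00000); divide by 27.00000 → v1 = (0.07407, 1.00000, -0.70370)
Gv1 = (-7.40741, 9.14815, -1.96296); divide by 9.14815 → v2 = (-0.80972, 1.00000, -0.21457)
Requested entry of v2: -53/247 = -0.2146

-0.2146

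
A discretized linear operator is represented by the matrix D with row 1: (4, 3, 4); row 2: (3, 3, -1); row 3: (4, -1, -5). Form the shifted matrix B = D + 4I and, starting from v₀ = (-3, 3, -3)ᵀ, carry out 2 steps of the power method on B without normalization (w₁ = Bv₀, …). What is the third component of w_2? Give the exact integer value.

-111

B = D + 4I has rows (8, 3, 4); (3, 7, -1); (4, -1, -1)
w1 = Bv₀ = (-27, 15, -12)
w2 = Bw1 = (-219, 36, -111)
Requested component of w2: -111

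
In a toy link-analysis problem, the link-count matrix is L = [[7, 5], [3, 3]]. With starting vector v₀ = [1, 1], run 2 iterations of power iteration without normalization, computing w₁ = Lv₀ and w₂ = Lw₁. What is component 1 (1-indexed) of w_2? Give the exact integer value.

114

w1 = Lv₀ = (7·1 + 5·1; 3·1 + 3·1) = (12, 6)
w2 = Lw1 = (7·12 + 5·6; 3·12 + 3·6) = (114, 54)
The requested component of w2 is 114.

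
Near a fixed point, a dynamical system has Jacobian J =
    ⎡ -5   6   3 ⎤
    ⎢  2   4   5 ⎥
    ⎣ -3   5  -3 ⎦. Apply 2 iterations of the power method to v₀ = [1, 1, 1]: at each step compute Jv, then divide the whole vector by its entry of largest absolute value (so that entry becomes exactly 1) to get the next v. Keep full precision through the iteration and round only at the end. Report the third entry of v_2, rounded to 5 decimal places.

Jv0 = (4.000000, 11.000000, -1.000000); divide by 11.000000 → v1 = (0.363636, 1.000000, -0.090909)
Jv1 = (3.909091, 4.272727, 4.181818); divide by 4.272727 → v2 = (0.914894, 1.000000, 0.978723)
Requested entry of v2: 46/47 = 0.97872

0.97872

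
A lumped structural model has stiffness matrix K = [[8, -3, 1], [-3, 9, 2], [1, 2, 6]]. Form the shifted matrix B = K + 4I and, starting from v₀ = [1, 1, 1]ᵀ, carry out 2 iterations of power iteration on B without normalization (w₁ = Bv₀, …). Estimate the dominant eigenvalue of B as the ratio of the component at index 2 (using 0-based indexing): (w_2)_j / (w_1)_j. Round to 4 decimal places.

B = K + 4I has rows (12, -3, 1); (-3, 13, 2); (1, 2, 10)
w1 = Bv₀ = (10, 12, 13)
w2 = Bw1 = (97, 152, 164)
Ratio: 164/13 = 12.6154

μ ≈ 12.6154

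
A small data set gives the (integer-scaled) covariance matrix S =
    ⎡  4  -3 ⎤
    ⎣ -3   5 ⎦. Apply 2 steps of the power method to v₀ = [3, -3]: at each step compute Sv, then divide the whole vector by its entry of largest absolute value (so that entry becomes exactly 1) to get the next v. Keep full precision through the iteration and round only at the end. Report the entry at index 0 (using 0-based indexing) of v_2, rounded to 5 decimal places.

-0.85246

Sv0 = (21.000000, -24.000000); divide by -24.000000 → v1 = (-0.875000, 1.000000)
Sv1 = (-6.500000, 7.625000); divide by 7.625000 → v2 = (-0.852459, 1.000000)
Requested entry of v2: 156/-183 = -0.85246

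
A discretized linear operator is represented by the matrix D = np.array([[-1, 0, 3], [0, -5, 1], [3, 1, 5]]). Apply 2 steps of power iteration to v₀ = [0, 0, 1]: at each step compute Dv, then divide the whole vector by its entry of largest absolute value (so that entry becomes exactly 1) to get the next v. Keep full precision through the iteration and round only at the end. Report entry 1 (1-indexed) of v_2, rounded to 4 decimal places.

0.3429

Dv0 = (3.00000, 1.00000, 5.00000); divide by 5.00000 → v1 = (0.60000, 0.20000, 1.00000)
Dv1 = (2.40000, 0.00000, 7.00000); divide by 7.00000 → v2 = (0.34286, 0.00000, 1.00000)
Requested entry of v2: 12/35 = 0.3429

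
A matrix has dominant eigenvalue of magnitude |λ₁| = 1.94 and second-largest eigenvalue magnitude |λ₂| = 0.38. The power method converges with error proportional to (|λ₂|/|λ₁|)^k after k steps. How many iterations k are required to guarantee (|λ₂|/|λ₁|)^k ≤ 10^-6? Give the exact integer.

9

|λ₂/λ₁| = 0.38/1.94 = 0.19588
Need k ≥ ln(10^-6) / ln(0.19588) = -13.8155 / -1.6303 ≈ 8.474
Smallest integer k satisfying the bound: 9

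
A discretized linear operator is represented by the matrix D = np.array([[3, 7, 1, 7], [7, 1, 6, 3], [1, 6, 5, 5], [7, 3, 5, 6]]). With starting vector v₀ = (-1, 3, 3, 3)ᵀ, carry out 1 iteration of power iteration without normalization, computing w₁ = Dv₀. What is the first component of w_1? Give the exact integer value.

w1 = Dv₀ = (42, 23, 47, 35)
The requested component of w1 is 42.

42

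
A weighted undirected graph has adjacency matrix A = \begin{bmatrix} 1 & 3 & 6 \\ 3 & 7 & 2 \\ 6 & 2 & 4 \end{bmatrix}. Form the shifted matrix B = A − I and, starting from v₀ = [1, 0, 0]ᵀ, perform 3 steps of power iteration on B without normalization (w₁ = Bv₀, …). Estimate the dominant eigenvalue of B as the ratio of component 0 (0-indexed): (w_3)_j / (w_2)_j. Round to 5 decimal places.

5.20000

B = A − I has rows (0, 3, 6); (3, 6, 2); (6, 2, 3)
w1 = Bv₀ = (0, 3, 6)
w2 = Bw1 = (45, 30, 24)
w3 = Bw2 = (234, 363, 402)
Ratio: 234/45 = 5.20000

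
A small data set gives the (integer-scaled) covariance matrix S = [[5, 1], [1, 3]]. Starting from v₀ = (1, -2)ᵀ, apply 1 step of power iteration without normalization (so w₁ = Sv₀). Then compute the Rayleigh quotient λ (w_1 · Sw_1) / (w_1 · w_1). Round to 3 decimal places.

w1 = Sv₀ = (5·1 + 1·(-2); 1·1 + 3·(-2)) = (3, -5)
Sw1 = (10, -12)
w1·Sw1 = 3·10 + (-5)·(-12) = 90; w1·w1 = 3·3 + (-5)·(-5) = 34
λ ≈ 90/34 = 2.647

λ ≈ 2.647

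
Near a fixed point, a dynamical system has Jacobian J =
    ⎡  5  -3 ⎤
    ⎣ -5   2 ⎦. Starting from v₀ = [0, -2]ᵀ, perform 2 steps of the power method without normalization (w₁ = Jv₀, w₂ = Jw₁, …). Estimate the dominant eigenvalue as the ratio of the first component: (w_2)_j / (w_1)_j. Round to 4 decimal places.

w1 = Jv₀ = (5·0 + (-3)·(-2); (-5)·0 + 2·(-2)) = (6, -4)
w2 = Jw1 = (5·6 + (-3)·(-4); (-5)·6 + 2·(-4)) = (42, -38)
Ratio at component: 42 / 6 = 7.0000

λ ≈ 7.0000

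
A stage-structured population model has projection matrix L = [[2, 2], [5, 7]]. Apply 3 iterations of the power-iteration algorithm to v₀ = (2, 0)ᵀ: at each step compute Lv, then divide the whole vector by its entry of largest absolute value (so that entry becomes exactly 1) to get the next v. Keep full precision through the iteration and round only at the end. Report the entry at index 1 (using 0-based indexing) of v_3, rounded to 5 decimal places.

Lv0 = (4.000000, 10.000000); divide by 10.000000 → v1 = (0.400000, 1.000000)
Lv1 = (2.800000, 9.000000); divide by 9.000000 → v2 = (0.311111, 1.000000)
Lv2 = (2.622222, 8.555556); divide by 8.555556 → v3 = (0.306494, 1.000000)
Requested entry of v3: 770/770 = 1.00000

1.00000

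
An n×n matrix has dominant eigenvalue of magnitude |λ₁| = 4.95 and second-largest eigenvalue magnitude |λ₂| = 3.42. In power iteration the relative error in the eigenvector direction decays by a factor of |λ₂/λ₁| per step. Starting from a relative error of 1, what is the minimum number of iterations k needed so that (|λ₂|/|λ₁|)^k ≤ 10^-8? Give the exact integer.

|λ₂/λ₁| = 3.42/4.95 = 0.69091
Need k ≥ ln(10^-8) / ln(0.69091) = -18.4207 / -0.3697 ≈ 49.820
Smallest integer k satisfying the bound: 50

50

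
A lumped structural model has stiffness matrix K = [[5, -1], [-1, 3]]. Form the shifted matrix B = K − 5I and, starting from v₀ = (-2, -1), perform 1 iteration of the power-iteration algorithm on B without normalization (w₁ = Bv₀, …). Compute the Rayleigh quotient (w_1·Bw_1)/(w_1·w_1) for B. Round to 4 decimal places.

-2.3529

B = K − 5I has rows (0, -1); (-1, -2)
w1 = Bv₀ = (0·(-2) + (-1)·(-1); (-1)·(-2) + (-2)·(-1)) = (1, 4)
Bw1 = (-4, -9)
w1·Bw1 = -40; w1·w1 = 17; μ ≈ -40/17 = -2.3529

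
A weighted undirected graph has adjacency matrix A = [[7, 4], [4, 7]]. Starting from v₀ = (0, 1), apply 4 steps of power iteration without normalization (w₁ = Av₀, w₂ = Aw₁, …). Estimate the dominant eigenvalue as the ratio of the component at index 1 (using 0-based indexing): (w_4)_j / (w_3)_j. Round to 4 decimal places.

λ ≈ 10.8409

w1 = Av₀ = (7·0 + 4·1; 4·0 + 7·1) = (4, 7)
w2 = Aw1 = (7·4 + 4·7; 4·4 + 7·7) = (56, 65)
w3 = Aw2 = (652, 679)
w4 = Aw3 = (7280, 7361)
Ratio at component: 7361 / 679 = 10.8409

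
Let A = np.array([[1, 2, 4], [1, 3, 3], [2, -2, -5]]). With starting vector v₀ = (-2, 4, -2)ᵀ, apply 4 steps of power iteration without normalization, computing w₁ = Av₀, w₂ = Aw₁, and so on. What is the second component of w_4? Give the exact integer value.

w1 = Av₀ = (1·(-2) + 2·4 + 4·(-2); 1·(-2) + 3·4 + 3·(-2); 2·(-2) + (-2)·4 + (-5)·(-2)) = (-2, 4, -2)
w2 = Aw1 = (1·(-2) + 2·4 + 4·(-2); 1·(-2) + 3·4 + 3·(-2); 2·(-2) + (-2)·4 + (-5)·(-2)) = (-2, 4, -2)
w3 = Aw2 = (-2, 4, -2)
w4 = Aw3 = (-2, 4, -2)
The requested component of w4 is 4.

4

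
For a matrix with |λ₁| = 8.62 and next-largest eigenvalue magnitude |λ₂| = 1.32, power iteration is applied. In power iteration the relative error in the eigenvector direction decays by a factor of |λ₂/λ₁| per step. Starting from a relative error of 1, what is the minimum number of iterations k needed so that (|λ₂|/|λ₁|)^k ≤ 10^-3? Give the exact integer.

4

|λ₂/λ₁| = 1.32/8.62 = 0.15313
Need k ≥ ln(10^-3) / ln(0.15313) = -6.9078 / -1.8765 ≈ 3.681
Smallest integer k satisfying the bound: 4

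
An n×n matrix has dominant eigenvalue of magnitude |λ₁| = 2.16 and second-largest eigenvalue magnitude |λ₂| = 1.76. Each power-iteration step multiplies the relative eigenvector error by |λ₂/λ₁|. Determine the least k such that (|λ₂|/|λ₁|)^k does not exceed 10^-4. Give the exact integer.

45

|λ₂/λ₁| = 1.76/2.16 = 0.81481
Need k ≥ ln(10^-4) / ln(0.81481) = -9.2103 / -0.2048 ≈ 44.974
Smallest integer k satisfying the bound: 45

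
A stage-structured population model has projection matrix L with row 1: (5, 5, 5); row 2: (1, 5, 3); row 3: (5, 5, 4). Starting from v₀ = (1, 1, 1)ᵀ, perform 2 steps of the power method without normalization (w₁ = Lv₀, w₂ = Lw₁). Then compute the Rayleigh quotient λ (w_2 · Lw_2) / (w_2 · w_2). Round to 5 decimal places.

w1 = Lv₀ = (5·1 + 5·1 + 5·1; 1·1 + 5·1 + 3·1; 5·1 + 5·1 + 4·1) = (15, 9, 14)
w2 = Lw1 = (5·15 + 5·9 + 5·14; 1·15 + 5·9 + 3·14; 5·15 + 5·9 + 4·14) = (190, 102, 176)
Lw2 = (2340, 1228, 2164)
w2·Lw2 = 190·2340 + 102·1228 + 176·2164 = 950720; w2·w2 = 190·190 + 102·102 + 176·176 = 77480
λ ≈ 950720/77480 = 12.27052

λ ≈ 12.27052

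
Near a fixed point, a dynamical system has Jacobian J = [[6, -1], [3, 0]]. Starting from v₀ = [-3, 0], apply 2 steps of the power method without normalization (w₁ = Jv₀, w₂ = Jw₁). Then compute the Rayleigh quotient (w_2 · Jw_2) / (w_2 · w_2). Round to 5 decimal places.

5.46497

w1 = Jv₀ = (6·(-3) + (-1)·0; 3·(-3) + 0·0) = (-18, -9)
w2 = Jw1 = (6·(-18) + (-1)·(-9); 3·(-18) + 0·(-9)) = (-99, -54)
Jw2 = (-540, -297)
w2·Jw2 = (-99)·(-540) + (-54)·(-297) = 69498; w2·w2 = (-99)·(-99) + (-54)·(-54) = 12717
λ ≈ 69498/12717 = 5.46497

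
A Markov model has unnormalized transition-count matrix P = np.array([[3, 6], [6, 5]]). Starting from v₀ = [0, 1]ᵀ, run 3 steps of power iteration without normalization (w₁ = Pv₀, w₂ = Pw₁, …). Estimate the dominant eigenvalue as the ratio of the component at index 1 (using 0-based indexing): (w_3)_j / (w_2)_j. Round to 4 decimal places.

λ ≈ 9.7213

w1 = Pv₀ = (3·0 + 6·1; 6·0 + 5·1) = (6, 5)
w2 = Pw1 = (3·6 + 6·5; 6·6 + 5·5) = (48, 61)
w3 = Pw2 = (510, 593)
Ratio at component: 593 / 61 = 9.7213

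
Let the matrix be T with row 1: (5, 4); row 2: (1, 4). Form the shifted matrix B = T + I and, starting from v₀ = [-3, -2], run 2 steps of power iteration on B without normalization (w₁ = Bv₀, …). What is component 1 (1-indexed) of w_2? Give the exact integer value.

-208

B = T + I has rows (6, 4); (1, 5)
w1 = Bv₀ = (-26, -13)
w2 = Bw1 = (-208, -91)
Requested component of w2: -208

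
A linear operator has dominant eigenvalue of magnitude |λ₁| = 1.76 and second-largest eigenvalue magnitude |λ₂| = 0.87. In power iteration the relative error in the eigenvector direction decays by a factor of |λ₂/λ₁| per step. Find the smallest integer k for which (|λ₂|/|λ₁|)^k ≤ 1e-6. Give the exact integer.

|λ₂/λ₁| = 0.87/1.76 = 0.49432
Need k ≥ ln(1e-6) / ln(0.49432) = -13.8155 / -0.7046 ≈ 19.608
Smallest integer k satisfying the bound: 20

20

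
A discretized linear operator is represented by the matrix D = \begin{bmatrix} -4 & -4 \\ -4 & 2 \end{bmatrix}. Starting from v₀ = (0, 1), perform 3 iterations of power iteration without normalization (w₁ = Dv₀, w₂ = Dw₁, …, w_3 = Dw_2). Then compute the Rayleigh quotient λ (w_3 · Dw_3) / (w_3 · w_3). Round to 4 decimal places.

-3.4010

w1 = Dv₀ = ((-4)·0 + (-4)·1; (-4)·0 + 2·1) = (-4, 2)
w2 = Dw1 = ((-4)·(-4) + (-4)·2; (-4)·(-4) + 2·2) = (8, 20)
w3 = Dw2 = (-112, 8)
Dw3 = (416, 464)
w3·Dw3 = (-112)·416 + 8·464 = -42880; w3·w3 = (-112)·(-112) + 8·8 = 12608
λ ≈ -42880/12608 = -3.4010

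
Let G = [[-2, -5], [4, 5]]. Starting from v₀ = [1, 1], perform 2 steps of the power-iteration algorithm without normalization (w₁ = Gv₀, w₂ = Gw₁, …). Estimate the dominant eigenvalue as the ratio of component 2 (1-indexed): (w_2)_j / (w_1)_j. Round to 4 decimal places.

1.8889

w1 = Gv₀ = (-7, 9)
w2 = Gw1 = (-31, 17)
Ratio at component: 17 / 9 = 1.8889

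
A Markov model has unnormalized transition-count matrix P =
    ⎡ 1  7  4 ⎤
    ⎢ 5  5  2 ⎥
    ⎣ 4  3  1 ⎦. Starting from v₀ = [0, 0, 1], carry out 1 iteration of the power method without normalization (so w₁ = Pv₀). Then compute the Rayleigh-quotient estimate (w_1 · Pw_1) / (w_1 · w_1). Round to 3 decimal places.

w1 = Pv₀ = (1·0 + 7·0 + 4·1; 5·0 + 5·0 + 2·1; 4·0 + 3·0 + 1·1) = (4, 2, 1)
Pw1 = (22, 32, 23)
w1·Pw1 = 4·22 + 2·32 + 1·23 = 175; w1·w1 = 4·4 + 2·2 + 1·1 = 21
λ ≈ 175/21 = 8.333

λ ≈ 8.333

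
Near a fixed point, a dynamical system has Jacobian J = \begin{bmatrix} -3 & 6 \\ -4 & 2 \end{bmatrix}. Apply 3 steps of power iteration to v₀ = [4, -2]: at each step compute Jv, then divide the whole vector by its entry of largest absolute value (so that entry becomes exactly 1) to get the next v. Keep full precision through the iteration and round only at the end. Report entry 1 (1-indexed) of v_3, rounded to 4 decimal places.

Jv0 = (-24.00000, -20.00000); divide by -24.00000 → v1 = (1.00000, 0.83333)
Jv1 = (2.00000, -2.33333); divide by -2.33333 → v2 = (-0.85714, 1.00000)
Jv2 = (8.57143, 5.42857); divide by 8.57143 → v3 = (1.00000, 0.63333)
Requested entry of v3: 480/480 = 1.0000

1.0000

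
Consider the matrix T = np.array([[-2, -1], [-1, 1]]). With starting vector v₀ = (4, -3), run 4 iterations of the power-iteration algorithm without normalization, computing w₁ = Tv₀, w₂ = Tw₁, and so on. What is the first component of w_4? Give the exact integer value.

83

w1 = Tv₀ = (-5, -7)
w2 = Tw1 = (17, -2)
w3 = Tw2 = (-32, -19)
w4 = Tw3 = (83, 13)
The requested component of w4 is 83.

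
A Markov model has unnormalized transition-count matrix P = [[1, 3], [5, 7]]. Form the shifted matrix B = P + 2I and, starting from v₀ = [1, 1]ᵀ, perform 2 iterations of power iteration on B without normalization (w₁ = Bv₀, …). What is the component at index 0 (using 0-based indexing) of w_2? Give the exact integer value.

60

B = P + 2I has rows (3, 3); (5, 9)
w1 = Bv₀ = (3·1 + 3·1; 5·1 + 9·1) = (6, 14)
w2 = Bw1 = (3·6 + 3·14; 5·6 + 9·14) = (60, 156)
Requested component of w2: 60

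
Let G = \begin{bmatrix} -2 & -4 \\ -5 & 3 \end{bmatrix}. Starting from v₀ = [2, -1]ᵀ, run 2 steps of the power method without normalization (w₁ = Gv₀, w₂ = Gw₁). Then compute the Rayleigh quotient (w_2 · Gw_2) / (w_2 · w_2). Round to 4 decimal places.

4.1200

w1 = Gv₀ = ((-2)·2 + (-4)·(-1); (-5)·2 + 3·(-1)) = (0, -13)
w2 = Gw1 = ((-2)·0 + (-4)·(-13); (-5)·0 + 3·(-13)) = (52, -39)
Gw2 = (52, -377)
w2·Gw2 = 52·52 + (-39)·(-377) = 17407; w2·w2 = 52·52 + (-39)·(-39) = 4225
λ ≈ 17407/4225 = 4.1200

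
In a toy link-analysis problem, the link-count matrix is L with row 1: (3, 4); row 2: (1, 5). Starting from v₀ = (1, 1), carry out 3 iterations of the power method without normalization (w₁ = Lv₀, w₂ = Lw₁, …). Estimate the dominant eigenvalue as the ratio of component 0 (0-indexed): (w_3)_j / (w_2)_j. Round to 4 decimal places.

w1 = Lv₀ = (3·1 + 4·1; 1·1 + 5·1) = (7, 6)
w2 = Lw1 = (3·7 + 4·6; 1·7 + 5·6) = (45, 37)
w3 = Lw2 = (283, 230)
Ratio at component: 283 / 45 = 6.2889

λ ≈ 6.2889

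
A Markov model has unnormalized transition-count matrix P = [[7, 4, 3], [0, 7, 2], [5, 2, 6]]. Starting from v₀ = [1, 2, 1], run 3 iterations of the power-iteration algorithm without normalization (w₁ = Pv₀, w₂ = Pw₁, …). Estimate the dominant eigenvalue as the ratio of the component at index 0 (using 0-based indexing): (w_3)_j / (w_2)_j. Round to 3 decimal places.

w1 = Pv₀ = (18, 16, 15)
w2 = Pw1 = (235, 142, 212)
w3 = Pw2 = (2849, 1418, 2731)
Ratio at component: 2849 / 235 = 12.123

12.123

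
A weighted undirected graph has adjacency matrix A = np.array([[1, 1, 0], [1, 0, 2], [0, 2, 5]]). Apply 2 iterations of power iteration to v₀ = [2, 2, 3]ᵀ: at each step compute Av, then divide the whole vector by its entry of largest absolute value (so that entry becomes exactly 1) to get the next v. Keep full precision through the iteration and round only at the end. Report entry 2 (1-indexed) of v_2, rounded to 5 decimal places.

Av0 = (4.000000, 8.000000, 19.000000); divide by 19.000000 → v1 = (0.210526, 0.421053, 1.000000)
Av1 = (0.631579, 2.210526, 5.842105); divide by 5.842105 → v2 = (0.108108, 0.378378, 1.000000)
Requested entry of v2: 42/111 = 0.37838

0.37838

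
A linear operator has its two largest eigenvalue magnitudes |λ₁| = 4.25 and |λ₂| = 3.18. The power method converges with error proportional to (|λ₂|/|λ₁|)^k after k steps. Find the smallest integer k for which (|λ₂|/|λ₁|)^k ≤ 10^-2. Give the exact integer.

16

|λ₂/λ₁| = 3.18/4.25 = 0.74824
Need k ≥ ln(10^-2) / ln(0.74824) = -4.6052 / -0.2900 ≈ 15.878
Smallest integer k satisfying the bound: 16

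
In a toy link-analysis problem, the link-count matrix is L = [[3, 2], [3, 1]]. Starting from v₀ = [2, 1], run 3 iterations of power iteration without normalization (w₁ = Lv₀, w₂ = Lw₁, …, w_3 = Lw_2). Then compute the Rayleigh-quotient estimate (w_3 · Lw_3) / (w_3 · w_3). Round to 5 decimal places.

w1 = Lv₀ = (8, 7)
w2 = Lw1 = (38, 31)
w3 = Lw2 = (176, 145)
Lw3 = (818, 673)
w3·Lw3 = 176·818 + 145·673 = 241553; w3·w3 = 176·176 + 145·145 = 52001
λ ≈ 241553/52001 = 4.64516

4.64516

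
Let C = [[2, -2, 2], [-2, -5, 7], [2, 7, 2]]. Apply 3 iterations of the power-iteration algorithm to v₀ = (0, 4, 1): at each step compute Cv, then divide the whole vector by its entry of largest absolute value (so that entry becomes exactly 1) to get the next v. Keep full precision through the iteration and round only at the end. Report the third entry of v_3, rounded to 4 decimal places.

1.0000

Cv0 = (-6.00000, -13.00000, 30.00000); divide by 30.00000 → v1 = (-0.20000, -0.43333, 1.00000)
Cv1 = (2.46667, 9.56667, -1.43333); divide by 9.56667 → v2 = (0.25784, 1.00000, -0.14983)
Cv2 = (-1.78397, -6.56446, 7.21603); divide by 7.21603 → v3 = (-0.24722, -0.90971, 1.00000)
Requested entry of v3: 2071/2071 = 1.0000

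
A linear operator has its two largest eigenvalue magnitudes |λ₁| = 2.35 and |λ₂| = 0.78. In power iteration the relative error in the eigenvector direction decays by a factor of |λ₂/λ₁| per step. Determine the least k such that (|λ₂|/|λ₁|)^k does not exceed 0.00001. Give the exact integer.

|λ₂/λ₁| = 0.78/2.35 = 0.33191
Need k ≥ ln(0.00001) / ln(0.33191) = -11.5129 / -1.1029 ≈ 10.439
Smallest integer k satisfying the bound: 11

11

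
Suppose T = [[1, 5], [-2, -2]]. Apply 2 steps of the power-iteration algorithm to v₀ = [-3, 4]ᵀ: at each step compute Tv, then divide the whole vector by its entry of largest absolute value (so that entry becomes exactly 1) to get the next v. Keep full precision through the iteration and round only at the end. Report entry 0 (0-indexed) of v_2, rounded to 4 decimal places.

Tv0 = (17.00000, -2.00000); divide by 17.00000 → v1 = (1.00000, -0.11765)
Tv1 = (0.41176, -1.76471); divide by -1.76471 → v2 = (-0.23333, 1.00000)
Requested entry of v2: 7/-30 = -0.2333

-0.2333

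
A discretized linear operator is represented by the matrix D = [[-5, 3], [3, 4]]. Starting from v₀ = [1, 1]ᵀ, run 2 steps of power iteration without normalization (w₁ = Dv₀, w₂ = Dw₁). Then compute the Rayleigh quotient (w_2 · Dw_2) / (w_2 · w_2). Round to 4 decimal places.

w1 = Dv₀ = ((-5)·1 + 3·1; 3·1 + 4·1) = (-2, 7)
w2 = Dw1 = ((-5)·(-2) + 3·7; 3·(-2) + 4·7) = (31, 22)
Dw2 = (-89, 181)
w2·Dw2 = 31·(-89) + 22·181 = 1223; w2·w2 = 31·31 + 22·22 = 1445
λ ≈ 1223/1445 = 0.8464

0.8464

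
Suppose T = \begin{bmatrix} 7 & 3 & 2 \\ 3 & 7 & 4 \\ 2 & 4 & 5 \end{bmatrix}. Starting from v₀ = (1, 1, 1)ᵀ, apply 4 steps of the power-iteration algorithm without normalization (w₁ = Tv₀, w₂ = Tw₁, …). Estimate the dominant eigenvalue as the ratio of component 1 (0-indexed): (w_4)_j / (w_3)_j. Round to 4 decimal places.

12.4942

w1 = Tv₀ = (12, 14, 11)
w2 = Tw1 = (148, 178, 135)
w3 = Tw2 = (1840, 2230, 1683)
w4 = Tw3 = (22936, 27862, 21015)
Ratio at component: 27862 / 2230 = 12.4942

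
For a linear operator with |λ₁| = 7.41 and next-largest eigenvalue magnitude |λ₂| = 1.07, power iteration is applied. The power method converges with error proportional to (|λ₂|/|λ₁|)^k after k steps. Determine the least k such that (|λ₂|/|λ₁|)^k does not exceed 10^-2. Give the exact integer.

3

|λ₂/λ₁| = 1.07/7.41 = 0.14440
Need k ≥ ln(10^-2) / ln(0.14440) = -4.6052 / -1.9352 ≈ 2.380
Smallest integer k satisfying the bound: 3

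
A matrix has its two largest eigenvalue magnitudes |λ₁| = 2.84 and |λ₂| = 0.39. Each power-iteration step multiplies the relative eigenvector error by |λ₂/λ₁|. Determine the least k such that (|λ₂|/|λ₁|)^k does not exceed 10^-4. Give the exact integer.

5

|λ₂/λ₁| = 0.39/2.84 = 0.13732
Need k ≥ ln(10^-4) / ln(0.13732) = -9.2103 / -1.9854 ≈ 4.639
Smallest integer k satisfying the bound: 5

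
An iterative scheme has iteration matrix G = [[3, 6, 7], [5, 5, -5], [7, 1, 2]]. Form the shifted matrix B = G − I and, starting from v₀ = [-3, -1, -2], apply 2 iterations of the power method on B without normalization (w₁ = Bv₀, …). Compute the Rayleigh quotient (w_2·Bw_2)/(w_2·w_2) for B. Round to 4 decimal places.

μ ≈ 9.1451

B = G − I has rows (2, 6, 7); (5, 4, -5); (7, 1, 1)
w1 = Bv₀ = (2·(-3) + 6·(-1) + 7·(-2); 5·(-3) + 4·(-1) + (-5)·(-2); 7·(-3) + 1·(-1) + 1·(-2)) = (-26, -9, -24)
w2 = Bw1 = (2·(-26) + 6·(-9) + 7·(-24); 5·(-26) + 4·(-9) + (-5)·(-24); 7·(-26) + 1·(-9) + 1·(-24)) = (-274, -46, -215)
Bw2 = (-2329, -479, -2179)
w2·Bw2 = 1128665; w2·w2 = 123417; μ ≈ 1128665/123417 = 9.1451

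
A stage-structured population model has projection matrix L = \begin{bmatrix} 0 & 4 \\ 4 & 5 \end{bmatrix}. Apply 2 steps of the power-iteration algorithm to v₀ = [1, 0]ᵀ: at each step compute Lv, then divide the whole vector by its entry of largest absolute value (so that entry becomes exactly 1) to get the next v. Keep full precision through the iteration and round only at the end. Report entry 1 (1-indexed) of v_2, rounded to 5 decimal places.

Lv0 = (0.000000, 4.000000); divide by 4.000000 → v1 = (0.000000, 1.000000)
Lv1 = (4.000000, 5.000000); divide by 5.000000 → v2 = (0.800000, 1.000000)
Requested entry of v2: 16/20 = 0.80000

0.80000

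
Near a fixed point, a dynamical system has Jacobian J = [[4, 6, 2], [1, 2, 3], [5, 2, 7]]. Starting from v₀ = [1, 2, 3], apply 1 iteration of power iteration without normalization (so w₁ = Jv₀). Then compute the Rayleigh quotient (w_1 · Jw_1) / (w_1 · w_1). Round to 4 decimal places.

λ ≈ 11.0785

w1 = Jv₀ = (4·1 + 6·2 + 2·3; 1·1 + 2·2 + 3·3; 5·1 + 2·2 + 7·3) = (22, 14, 30)
Jw1 = (232, 140, 348)
w1·Jw1 = 22·232 + 14·140 + 30·348 = 17504; w1·w1 = 22·22 + 14·14 + 30·30 = 1580
λ ≈ 17504/1580 = 11.0785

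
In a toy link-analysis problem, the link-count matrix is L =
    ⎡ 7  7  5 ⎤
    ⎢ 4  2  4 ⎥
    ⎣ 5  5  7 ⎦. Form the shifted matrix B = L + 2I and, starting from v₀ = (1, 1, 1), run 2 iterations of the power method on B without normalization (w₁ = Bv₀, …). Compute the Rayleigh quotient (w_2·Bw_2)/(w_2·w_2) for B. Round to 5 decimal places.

μ ≈ 17.54346

B = L + 2I has rows (9, 7, 5); (4, 4, 4); (5, 5, 9)
w1 = Bv₀ = (21, 12, 19)
w2 = Bw1 = (368, 208, 336)
Bw2 = (6448, 3648, 5904)
w2·Bw2 = 5115392; w2·w2 = 291584; μ ≈ 5115392/291584 = 17.54346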